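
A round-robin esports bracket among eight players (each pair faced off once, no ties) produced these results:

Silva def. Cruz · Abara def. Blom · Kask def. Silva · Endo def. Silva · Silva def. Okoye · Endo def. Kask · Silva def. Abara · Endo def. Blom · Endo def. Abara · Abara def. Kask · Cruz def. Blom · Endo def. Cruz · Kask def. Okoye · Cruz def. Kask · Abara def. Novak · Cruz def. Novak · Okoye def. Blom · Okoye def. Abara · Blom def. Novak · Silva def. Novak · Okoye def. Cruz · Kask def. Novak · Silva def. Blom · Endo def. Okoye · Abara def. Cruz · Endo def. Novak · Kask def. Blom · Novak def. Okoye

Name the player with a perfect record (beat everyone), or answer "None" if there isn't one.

Endo

Endo has 7 wins out of 7 opponents — a perfect record.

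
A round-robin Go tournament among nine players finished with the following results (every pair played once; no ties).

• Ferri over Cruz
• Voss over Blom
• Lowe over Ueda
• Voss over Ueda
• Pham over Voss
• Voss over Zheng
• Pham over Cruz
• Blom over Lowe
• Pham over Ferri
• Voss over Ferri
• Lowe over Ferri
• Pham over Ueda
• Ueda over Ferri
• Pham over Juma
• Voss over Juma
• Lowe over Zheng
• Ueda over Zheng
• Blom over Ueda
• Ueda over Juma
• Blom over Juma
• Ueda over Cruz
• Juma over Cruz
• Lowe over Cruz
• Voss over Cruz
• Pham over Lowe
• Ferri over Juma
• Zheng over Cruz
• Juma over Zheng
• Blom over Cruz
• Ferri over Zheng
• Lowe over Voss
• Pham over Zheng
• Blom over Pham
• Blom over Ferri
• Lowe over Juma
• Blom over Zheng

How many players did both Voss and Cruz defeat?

Voss beat: Zheng, Ferri, Cruz, Juma, Blom, Ueda.
Cruz beat: no one.
No one was beaten by both.

0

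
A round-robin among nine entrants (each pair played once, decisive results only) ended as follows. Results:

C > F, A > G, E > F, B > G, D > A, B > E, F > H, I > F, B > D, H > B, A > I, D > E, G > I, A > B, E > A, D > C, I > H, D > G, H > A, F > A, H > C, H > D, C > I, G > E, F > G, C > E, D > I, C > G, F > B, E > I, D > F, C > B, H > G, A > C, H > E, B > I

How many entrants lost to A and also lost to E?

A beat: B, C, G, I.
E beat: A, F, I.
Both beat: I — 1.

1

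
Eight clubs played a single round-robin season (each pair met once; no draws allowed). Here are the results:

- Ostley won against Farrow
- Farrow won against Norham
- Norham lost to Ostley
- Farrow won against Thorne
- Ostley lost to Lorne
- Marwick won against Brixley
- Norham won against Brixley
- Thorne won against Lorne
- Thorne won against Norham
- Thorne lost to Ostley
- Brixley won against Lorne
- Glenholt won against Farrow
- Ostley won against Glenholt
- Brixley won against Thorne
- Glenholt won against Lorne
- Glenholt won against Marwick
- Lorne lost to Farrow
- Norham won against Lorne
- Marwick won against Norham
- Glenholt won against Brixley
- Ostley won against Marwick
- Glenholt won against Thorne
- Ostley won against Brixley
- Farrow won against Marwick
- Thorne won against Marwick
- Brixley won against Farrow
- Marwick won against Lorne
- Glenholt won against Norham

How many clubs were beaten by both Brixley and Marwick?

Brixley beat: Lorne, Thorne, Farrow.
Marwick beat: Norham, Lorne, Brixley.
Both beat: Lorne — 1.

1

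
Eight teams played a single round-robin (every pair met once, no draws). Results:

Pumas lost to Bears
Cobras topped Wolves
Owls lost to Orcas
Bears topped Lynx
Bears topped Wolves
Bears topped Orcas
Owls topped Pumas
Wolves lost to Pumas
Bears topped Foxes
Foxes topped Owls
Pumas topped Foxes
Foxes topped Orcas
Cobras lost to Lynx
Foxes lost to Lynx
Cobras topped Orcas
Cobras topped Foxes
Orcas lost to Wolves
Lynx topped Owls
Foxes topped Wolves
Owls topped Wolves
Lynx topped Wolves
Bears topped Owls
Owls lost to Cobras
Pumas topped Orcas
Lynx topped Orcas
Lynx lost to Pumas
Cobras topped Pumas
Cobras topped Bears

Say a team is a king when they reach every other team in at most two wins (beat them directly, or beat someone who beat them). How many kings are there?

3

Pumas cannot reach Bears in two steps.
Lynx reaches everyone (king).
Orcas cannot reach Lynx, Foxes, Cobras, Bears in two steps.
Foxes cannot reach Lynx, Cobras, Bears in two steps.
Wolves cannot reach Pumas, Lynx, Foxes, Cobras, Bears in two steps.
Cobras reaches everyone (king).
Bears reaches everyone (king).
Owls cannot reach Cobras, Bears in two steps.
Kings: Lynx, Cobras, Bears — 3.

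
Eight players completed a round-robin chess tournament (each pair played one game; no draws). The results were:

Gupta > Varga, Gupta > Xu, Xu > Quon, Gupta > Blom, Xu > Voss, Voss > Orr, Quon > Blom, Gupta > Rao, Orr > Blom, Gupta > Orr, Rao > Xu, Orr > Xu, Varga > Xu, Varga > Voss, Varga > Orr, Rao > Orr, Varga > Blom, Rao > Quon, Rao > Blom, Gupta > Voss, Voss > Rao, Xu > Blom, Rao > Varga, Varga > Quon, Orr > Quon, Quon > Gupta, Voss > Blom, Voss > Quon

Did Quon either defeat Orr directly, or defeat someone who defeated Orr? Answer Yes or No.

Yes

Quon did not beat Orr directly.
Quon beat Gupta, Blom. Of those, Gupta beat Orr.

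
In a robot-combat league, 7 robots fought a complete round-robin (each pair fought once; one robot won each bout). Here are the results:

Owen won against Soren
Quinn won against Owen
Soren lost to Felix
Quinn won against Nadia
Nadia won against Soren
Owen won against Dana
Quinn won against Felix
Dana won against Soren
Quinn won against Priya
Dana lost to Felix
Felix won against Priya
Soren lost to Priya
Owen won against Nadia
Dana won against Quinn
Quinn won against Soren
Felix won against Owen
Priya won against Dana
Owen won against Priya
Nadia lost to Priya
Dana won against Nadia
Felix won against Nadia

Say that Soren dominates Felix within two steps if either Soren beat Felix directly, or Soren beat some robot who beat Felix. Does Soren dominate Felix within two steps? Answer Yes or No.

Soren did not beat Felix directly.
Soren beat no one, so there is no intermediate robot.

No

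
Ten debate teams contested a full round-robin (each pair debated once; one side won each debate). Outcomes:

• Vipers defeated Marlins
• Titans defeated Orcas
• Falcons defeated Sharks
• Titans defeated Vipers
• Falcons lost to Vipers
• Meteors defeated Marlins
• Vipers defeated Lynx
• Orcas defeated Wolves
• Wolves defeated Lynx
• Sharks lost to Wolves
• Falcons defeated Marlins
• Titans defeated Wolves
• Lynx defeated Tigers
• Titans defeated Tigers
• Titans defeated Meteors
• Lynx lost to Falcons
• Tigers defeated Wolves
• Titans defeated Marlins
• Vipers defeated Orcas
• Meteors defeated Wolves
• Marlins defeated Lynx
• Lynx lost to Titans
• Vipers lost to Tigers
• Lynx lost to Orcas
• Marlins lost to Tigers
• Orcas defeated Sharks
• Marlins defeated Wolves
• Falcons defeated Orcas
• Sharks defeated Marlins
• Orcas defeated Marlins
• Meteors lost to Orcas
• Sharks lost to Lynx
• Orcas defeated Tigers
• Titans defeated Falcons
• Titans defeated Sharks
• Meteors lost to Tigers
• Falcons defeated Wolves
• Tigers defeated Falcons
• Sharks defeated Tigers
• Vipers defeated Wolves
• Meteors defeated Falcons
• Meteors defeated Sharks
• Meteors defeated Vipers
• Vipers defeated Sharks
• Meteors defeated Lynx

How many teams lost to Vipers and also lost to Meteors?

Vipers beat: Falcons, Wolves, Orcas, Lynx, Sharks, Marlins.
Meteors beat: Falcons, Wolves, Lynx, Sharks, Vipers, Marlins.
Both beat: Falcons, Wolves, Lynx, Sharks, Marlins — 5.

5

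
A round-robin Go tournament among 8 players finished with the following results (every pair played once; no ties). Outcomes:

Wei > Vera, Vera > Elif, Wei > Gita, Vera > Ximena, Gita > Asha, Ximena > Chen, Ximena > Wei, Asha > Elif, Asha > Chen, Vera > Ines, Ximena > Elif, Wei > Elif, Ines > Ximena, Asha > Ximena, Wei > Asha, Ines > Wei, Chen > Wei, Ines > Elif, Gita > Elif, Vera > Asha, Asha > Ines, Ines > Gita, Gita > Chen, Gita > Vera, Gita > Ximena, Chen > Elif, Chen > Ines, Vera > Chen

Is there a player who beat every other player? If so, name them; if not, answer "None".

Highest win total is Vera with 5 (out of 7 possible).
Vera lost to Gita, Wei, so no player went undefeated.

None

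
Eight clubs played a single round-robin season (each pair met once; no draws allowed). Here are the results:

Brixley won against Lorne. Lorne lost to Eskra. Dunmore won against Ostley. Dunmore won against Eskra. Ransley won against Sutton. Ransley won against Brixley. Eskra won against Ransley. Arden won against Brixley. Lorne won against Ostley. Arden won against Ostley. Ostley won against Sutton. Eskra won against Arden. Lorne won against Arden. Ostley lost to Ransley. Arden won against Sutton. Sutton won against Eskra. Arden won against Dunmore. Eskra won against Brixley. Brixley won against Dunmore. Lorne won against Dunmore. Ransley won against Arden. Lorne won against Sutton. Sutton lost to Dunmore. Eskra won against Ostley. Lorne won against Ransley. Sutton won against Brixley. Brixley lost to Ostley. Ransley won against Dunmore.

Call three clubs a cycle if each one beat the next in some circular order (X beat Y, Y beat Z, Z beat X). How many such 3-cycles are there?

Win totals: Lorne 5, Sutton 2, Brixley 2, Dunmore 3, Ostley 2, Eskra 5, Ransley 5, Arden 4.
A club with w wins dominates both others in C(w,2) triples; summing gives 10 + 1 + 1 + 3 + 1 + 10 + 10 + 6 = 42 transitive triples.
Total triples C(8,3) = 56, so cyclic triples = 56 − 42 = 14.

14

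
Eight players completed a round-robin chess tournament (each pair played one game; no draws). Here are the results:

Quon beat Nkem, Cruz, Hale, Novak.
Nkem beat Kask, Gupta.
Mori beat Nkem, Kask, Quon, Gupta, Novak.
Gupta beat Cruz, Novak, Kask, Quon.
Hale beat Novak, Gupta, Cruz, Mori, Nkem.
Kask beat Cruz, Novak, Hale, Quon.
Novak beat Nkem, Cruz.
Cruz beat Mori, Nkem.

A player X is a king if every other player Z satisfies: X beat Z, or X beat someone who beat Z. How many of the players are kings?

Hale reaches everyone (king).
Quon reaches everyone (king).
Cruz cannot reach Hale in two steps.
Gupta reaches everyone (king).
Kask reaches everyone (king).
Novak cannot reach Hale, Quon in two steps.
Nkem cannot reach Mori in two steps.
Mori reaches everyone (king).
Kings: Hale, Quon, Gupta, Kask, Mori — 5.

5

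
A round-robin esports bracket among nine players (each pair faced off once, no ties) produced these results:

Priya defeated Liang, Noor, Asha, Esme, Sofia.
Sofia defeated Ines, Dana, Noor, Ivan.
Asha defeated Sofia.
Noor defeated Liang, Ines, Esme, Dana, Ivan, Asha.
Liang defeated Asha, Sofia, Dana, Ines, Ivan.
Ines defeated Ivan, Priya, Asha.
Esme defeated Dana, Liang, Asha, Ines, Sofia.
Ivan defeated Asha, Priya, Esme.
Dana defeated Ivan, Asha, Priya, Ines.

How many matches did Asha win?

1

Asha's results: beat Sofia; lost to Esme, Priya, Liang, Dana, Ivan, Noor, Ines.
That is 1 win.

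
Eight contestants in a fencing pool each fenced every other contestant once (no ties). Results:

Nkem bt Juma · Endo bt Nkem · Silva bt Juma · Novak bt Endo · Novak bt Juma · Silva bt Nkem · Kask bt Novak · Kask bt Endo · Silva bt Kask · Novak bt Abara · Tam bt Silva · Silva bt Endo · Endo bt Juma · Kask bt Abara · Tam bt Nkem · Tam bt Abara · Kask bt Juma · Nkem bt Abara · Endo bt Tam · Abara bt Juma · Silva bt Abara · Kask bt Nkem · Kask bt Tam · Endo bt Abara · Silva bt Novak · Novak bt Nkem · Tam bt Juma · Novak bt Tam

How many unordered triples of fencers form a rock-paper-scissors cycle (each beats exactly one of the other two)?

Win totals: Novak 5, Endo 4, Silva 6, Juma 0, Nkem 2, Abara 1, Tam 4, Kask 6.
A fencer with w wins dominates both others in C(w,2) triples; summing gives 10 + 6 + 15 + 0 + 1 + 0 + 6 + 15 = 53 transitive triples.
Total triples C(8,3) = 56, so cyclic triples = 56 − 53 = 3.

3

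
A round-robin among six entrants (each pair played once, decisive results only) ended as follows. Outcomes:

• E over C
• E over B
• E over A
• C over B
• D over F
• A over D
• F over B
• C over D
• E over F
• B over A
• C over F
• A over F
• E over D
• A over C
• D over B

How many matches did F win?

1

F's results: beat B; lost to A, C, D, E.
That is 1 win.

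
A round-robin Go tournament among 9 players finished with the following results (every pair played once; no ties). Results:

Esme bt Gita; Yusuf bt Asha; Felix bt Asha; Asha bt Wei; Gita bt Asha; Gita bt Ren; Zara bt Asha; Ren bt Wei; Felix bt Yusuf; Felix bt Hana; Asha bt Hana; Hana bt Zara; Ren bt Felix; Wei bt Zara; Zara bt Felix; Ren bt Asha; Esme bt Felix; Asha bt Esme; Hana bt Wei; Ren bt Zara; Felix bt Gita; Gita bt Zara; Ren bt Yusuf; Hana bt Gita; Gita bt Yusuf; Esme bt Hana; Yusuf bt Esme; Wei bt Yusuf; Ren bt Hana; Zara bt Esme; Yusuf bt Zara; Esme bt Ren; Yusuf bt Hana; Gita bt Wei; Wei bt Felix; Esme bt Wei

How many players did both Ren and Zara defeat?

2

Ren beat: Wei, Zara, Hana, Yusuf, Felix, Asha.
Zara beat: Esme, Felix, Asha.
Both beat: Felix, Asha — 2.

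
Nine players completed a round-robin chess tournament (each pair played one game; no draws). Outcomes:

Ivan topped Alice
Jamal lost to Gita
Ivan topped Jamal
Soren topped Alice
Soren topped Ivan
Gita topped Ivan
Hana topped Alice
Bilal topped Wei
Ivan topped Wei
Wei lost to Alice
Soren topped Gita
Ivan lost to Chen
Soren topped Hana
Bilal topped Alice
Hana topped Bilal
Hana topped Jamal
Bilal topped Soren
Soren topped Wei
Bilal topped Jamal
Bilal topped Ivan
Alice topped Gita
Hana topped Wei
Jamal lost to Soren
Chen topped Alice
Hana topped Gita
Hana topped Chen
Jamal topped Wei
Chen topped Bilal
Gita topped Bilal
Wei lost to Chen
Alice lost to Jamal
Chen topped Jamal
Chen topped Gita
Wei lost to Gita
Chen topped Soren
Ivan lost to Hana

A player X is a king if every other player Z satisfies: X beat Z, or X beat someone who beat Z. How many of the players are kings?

3

Wei cannot reach Hana, Jamal, Bilal, Gita, Alice, Chen, Soren, Ivan in two steps.
Hana reaches everyone (king).
Jamal cannot reach Hana, Bilal, Chen, Soren, Ivan in two steps.
Bilal cannot reach Chen in two steps.
Gita cannot reach Hana, Chen in two steps.
Alice cannot reach Hana, Chen, Soren in two steps.
Chen reaches everyone (king).
Soren reaches everyone (king).
Ivan cannot reach Hana, Bilal, Chen, Soren in two steps.
Kings: Hana, Chen, Soren — 3.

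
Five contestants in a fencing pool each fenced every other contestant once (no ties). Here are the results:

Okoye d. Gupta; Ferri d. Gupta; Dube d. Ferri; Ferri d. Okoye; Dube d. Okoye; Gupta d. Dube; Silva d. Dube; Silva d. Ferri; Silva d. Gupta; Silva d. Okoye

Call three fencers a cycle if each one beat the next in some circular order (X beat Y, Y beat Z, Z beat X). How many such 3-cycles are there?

2

Of the C(5,3) = 10 triples, the cyclic ones are: {Dube, Gupta, Okoye}; {Dube, Gupta, Ferri}.
That is 2.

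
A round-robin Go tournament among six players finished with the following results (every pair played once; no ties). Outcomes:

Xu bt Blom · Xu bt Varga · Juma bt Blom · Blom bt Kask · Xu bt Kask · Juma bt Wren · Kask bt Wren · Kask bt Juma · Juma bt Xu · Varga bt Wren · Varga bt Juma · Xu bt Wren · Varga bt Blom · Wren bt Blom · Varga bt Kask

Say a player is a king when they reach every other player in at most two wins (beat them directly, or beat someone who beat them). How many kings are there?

Kask cannot reach Varga in two steps.
Wren cannot reach Juma, Xu, Varga in two steps.
Juma reaches everyone (king).
Xu reaches everyone (king).
Varga reaches everyone (king).
Blom cannot reach Xu, Varga in two steps.
Kings: Juma, Xu, Varga — 3.

3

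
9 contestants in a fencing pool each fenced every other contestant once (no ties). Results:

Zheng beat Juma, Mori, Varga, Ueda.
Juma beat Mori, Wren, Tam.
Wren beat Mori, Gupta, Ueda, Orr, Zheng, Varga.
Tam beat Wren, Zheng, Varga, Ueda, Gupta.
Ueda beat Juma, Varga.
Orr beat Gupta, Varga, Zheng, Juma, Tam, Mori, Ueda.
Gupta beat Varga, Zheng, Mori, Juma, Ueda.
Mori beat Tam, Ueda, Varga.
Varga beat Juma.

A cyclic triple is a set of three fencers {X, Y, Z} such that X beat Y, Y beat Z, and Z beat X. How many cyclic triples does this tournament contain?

15

Win totals: Gupta 5, Orr 7, Varga 1, Tam 5, Juma 3, Ueda 2, Wren 6, Zheng 4, Mori 3.
A fencer with w wins dominates both others in C(w,2) triples; summing gives 10 + 21 + 0 + 10 + 3 + 1 + 15 + 6 + 3 = 69 transitive triples.
Total triples C(9,3) = 84, so cyclic triples = 84 − 69 = 15.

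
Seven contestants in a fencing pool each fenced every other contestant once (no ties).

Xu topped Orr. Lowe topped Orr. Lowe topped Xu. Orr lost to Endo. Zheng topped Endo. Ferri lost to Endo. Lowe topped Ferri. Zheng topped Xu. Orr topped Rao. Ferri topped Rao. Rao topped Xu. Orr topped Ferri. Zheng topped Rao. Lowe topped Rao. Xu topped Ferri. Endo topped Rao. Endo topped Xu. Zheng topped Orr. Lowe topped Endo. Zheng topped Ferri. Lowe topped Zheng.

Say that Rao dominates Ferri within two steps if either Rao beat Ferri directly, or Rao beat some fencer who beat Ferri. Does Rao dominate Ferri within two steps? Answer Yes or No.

Rao did not beat Ferri directly.
Rao beat Xu. Of those, Xu beat Ferri.

Yes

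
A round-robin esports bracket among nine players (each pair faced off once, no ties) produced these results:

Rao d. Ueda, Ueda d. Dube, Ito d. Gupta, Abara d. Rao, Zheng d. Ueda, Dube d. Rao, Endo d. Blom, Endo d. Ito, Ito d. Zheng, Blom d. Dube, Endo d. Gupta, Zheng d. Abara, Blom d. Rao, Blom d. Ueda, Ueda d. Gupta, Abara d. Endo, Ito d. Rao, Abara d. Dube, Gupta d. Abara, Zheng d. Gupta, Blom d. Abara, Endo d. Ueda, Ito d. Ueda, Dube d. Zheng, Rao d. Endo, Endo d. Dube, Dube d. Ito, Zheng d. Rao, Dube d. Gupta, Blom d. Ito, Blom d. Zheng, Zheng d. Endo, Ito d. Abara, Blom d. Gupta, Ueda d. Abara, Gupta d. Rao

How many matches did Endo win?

Endo's results: beat Dube, Gupta, Ito, Blom, Ueda; lost to Abara, Zheng, Rao.
That is 5 wins.

5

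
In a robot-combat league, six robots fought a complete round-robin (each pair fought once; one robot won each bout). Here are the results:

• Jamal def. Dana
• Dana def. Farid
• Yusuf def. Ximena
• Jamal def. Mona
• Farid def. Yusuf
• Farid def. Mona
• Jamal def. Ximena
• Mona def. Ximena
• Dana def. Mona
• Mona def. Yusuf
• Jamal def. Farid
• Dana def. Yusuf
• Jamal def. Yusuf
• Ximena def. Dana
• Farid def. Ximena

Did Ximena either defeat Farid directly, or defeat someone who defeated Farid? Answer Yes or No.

Ximena did not beat Farid directly.
Ximena beat Dana. Of those, Dana beat Farid.

Yes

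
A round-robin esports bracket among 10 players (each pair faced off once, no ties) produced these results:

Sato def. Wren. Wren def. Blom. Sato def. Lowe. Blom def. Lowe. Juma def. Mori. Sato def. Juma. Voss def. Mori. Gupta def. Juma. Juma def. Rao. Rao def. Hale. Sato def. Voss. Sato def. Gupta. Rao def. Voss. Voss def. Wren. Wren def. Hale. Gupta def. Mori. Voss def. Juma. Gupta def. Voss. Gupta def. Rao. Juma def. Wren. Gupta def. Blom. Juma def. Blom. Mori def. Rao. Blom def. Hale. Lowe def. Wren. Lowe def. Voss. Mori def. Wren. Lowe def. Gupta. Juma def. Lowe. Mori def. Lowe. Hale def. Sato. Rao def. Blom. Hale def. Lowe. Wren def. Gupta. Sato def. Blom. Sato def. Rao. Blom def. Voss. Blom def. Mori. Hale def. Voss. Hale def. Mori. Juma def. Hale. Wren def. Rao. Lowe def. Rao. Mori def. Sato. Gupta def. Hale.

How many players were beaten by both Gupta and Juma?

Gupta beat: Rao, Voss, Mori, Hale, Juma, Blom.
Juma beat: Wren, Rao, Lowe, Mori, Hale, Blom.
Both beat: Rao, Mori, Hale, Blom — 4.

4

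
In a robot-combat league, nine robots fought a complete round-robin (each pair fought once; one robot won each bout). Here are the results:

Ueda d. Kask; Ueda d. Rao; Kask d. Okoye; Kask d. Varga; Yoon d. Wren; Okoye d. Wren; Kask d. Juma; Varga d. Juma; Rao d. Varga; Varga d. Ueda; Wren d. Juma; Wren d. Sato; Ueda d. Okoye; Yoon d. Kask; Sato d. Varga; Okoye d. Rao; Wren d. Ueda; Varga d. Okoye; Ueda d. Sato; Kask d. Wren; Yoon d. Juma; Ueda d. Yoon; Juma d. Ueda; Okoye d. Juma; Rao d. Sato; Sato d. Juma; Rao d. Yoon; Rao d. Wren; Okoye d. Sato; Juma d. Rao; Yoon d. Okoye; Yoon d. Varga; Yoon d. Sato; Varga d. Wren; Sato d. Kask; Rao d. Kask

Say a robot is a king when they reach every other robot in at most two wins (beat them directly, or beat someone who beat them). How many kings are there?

Okoye reaches everyone (king).
Yoon reaches everyone (king).
Ueda reaches everyone (king).
Rao reaches everyone (king).
Varga reaches everyone (king).
Sato cannot reach Yoon in two steps.
Wren reaches everyone (king).
Juma reaches everyone (king).
Kask cannot reach Yoon in two steps.
Kings: Okoye, Yoon, Ueda, Rao, Varga, Wren, Juma — 7.

7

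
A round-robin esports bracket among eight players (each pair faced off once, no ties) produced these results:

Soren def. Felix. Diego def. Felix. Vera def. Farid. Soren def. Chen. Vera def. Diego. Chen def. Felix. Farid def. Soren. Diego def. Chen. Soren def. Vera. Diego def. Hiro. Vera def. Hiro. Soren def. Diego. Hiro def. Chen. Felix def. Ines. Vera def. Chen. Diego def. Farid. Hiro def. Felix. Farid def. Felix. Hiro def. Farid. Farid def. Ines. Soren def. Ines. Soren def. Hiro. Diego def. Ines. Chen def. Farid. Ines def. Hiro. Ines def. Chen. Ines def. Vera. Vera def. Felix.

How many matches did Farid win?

Farid's results: beat Felix, Soren, Ines; lost to Hiro, Chen, Vera, Diego.
That is 3 wins.

3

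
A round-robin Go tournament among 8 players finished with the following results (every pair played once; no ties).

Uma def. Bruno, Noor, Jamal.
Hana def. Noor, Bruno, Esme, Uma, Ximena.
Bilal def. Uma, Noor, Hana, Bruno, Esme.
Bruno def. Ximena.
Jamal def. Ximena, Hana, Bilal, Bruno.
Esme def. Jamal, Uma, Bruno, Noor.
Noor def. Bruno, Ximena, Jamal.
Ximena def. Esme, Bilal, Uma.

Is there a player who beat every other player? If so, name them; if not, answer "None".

Highest win total is Hana with 5 (out of 7 possible).
Hana lost to Jamal, Bilal, so no player went undefeated.

None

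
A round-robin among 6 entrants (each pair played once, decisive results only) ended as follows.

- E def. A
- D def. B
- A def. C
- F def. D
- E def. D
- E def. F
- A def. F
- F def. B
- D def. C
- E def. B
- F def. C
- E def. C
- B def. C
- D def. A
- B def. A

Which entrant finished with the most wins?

E

Win totals: A 2, B 2, C 0, D 3, E 5, F 3.
E leads with 5 wins (next highest: 3).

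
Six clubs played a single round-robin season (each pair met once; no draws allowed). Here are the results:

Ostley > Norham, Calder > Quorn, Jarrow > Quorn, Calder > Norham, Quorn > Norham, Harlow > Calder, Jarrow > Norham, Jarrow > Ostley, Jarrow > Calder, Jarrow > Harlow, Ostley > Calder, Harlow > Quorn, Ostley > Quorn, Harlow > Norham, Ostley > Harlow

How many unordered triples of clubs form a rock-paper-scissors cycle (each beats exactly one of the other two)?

Win totals: Norham 0, Harlow 3, Calder 2, Ostley 4, Quorn 1, Jarrow 5.
A club with w wins dominates both others in C(w,2) triples; summing gives 0 + 3 + 1 + 6 + 0 + 10 = 20 transitive triples.
Total triples C(6,3) = 20, so cyclic triples = 20 − 20 = 0.

0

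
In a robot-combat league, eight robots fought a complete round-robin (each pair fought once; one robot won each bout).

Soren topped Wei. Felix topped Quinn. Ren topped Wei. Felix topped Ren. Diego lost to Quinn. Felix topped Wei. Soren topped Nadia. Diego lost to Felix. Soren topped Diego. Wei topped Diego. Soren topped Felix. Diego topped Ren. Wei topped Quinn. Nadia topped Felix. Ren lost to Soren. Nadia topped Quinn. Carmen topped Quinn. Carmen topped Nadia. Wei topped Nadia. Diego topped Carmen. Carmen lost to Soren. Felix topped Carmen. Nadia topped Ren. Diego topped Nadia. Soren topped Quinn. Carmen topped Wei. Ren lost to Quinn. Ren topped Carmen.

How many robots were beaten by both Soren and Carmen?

Soren beat: Ren, Carmen, Diego, Quinn, Wei, Felix, Nadia.
Carmen beat: Quinn, Wei, Nadia.
Both beat: Quinn, Wei, Nadia — 3.

3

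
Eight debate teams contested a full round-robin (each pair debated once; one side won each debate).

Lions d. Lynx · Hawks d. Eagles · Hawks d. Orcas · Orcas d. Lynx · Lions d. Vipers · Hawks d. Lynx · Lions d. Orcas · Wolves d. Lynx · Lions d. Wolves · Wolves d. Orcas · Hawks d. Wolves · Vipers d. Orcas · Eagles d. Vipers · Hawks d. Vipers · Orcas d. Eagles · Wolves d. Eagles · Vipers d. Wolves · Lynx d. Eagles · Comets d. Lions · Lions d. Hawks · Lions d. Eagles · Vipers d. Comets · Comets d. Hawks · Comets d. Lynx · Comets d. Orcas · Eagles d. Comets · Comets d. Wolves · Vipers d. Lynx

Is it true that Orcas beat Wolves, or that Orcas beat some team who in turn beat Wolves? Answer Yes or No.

No

Orcas did not beat Wolves directly.
Orcas beat Lynx, Eagles, but each of them lost to Wolves. No two-step path.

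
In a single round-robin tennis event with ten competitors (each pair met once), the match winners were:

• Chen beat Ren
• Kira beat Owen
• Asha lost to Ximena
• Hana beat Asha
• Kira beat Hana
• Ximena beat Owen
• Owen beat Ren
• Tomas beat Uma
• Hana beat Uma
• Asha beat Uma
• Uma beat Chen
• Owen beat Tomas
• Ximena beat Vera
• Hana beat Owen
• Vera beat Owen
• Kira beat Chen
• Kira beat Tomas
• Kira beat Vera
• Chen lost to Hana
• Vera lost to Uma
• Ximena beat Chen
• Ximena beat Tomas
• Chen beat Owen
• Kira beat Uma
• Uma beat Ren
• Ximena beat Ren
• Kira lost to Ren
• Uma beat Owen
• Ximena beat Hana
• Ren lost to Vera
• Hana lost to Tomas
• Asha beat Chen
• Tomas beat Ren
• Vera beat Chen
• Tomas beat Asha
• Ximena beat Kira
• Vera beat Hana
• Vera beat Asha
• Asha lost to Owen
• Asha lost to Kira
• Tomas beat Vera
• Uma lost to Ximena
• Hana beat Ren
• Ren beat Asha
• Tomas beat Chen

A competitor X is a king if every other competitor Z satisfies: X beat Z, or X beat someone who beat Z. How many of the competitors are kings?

1

Chen cannot reach Ximena, Vera, Uma, Hana in two steps.
Ximena reaches everyone (king).
Vera cannot reach Ximena in two steps.
Uma cannot reach Ximena in two steps.
Asha cannot reach Ximena, Hana, Tomas, Kira in two steps.
Ren cannot reach Ximena in two steps.
Owen cannot reach Ximena in two steps.
Hana cannot reach Ximena in two steps.
Tomas cannot reach Ximena in two steps.
Kira cannot reach Ximena in two steps.
Kings: Ximena — 1.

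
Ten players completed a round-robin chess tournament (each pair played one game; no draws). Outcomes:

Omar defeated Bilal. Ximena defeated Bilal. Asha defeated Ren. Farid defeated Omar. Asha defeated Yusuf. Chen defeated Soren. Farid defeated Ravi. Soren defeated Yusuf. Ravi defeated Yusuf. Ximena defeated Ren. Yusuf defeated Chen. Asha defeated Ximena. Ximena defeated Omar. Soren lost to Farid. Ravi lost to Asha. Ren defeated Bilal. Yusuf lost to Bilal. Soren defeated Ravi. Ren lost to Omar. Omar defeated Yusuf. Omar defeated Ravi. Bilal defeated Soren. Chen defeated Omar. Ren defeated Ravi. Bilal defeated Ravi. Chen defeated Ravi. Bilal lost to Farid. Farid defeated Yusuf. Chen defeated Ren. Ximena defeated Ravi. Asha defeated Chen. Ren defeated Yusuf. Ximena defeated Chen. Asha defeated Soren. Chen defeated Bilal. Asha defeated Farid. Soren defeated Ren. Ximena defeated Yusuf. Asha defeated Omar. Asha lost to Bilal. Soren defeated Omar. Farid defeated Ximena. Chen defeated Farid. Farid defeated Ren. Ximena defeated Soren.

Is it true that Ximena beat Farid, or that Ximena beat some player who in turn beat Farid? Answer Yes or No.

Yes

Ximena did not beat Farid directly.
Ximena beat Soren, Chen, Ren, Ravi, Bilal, Yusuf, Omar. Of those, Chen beat Farid.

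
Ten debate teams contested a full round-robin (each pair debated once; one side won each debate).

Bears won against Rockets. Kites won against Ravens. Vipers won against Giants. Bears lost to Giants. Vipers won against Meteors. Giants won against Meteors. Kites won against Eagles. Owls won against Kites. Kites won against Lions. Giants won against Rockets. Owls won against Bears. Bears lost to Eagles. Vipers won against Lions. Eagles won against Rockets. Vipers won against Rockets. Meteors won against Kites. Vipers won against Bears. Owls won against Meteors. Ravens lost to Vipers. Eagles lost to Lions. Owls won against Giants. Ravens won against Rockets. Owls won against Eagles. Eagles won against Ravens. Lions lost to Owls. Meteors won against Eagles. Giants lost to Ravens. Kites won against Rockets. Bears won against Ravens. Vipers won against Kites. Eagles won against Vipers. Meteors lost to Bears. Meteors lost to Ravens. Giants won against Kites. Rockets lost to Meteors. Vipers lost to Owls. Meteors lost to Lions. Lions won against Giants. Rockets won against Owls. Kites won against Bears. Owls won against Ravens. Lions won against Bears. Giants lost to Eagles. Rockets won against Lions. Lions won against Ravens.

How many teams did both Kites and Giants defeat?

2

Kites beat: Bears, Lions, Rockets, Eagles, Ravens.
Giants beat: Bears, Meteors, Rockets, Kites.
Both beat: Bears, Rockets — 2.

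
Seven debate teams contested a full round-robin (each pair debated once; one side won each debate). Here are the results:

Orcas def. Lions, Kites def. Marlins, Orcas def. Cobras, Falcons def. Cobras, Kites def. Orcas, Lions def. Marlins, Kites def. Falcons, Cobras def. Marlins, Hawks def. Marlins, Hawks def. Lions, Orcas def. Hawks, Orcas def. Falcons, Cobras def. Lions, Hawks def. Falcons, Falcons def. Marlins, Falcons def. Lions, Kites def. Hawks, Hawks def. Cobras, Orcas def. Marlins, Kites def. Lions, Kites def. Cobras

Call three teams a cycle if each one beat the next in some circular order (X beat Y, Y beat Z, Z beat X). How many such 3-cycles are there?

Win totals: Marlins 0, Kites 6, Lions 1, Falcons 3, Hawks 4, Orcas 5, Cobras 2.
A team with w wins dominates both others in C(w,2) triples; summing gives 0 + 15 + 0 + 3 + 6 + 10 + 1 = 35 transitive triples.
Total triples C(7,3) = 35, so cyclic triples = 35 − 35 = 0.

0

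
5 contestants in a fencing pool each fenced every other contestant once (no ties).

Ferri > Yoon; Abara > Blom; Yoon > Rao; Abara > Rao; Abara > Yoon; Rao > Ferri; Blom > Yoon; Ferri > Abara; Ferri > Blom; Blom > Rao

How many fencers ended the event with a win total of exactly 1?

Win totals: Yoon 1, Abara 3, Blom 2, Ferri 3, Rao 1.
Exactly 1: Yoon, Rao — 2 fencers.

2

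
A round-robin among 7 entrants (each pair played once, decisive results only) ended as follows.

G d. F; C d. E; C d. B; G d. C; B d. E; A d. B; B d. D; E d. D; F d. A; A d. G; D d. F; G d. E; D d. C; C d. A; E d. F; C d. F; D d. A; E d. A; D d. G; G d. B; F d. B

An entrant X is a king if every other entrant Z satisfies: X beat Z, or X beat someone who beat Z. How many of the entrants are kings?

6

A reaches everyone (king).
B reaches everyone (king).
C reaches everyone (king).
D reaches everyone (king).
E reaches everyone (king).
F cannot reach C in two steps.
G reaches everyone (king).
Kings: A, B, C, D, E, G — 6.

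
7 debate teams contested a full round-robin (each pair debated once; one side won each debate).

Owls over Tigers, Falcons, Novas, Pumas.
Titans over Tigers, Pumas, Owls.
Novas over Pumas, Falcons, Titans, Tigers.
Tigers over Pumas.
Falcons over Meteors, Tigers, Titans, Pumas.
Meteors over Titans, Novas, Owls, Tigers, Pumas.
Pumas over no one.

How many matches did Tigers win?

Tigers' results: beat Pumas; lost to Owls, Meteors, Titans, Falcons, Novas.
That is 1 win.

1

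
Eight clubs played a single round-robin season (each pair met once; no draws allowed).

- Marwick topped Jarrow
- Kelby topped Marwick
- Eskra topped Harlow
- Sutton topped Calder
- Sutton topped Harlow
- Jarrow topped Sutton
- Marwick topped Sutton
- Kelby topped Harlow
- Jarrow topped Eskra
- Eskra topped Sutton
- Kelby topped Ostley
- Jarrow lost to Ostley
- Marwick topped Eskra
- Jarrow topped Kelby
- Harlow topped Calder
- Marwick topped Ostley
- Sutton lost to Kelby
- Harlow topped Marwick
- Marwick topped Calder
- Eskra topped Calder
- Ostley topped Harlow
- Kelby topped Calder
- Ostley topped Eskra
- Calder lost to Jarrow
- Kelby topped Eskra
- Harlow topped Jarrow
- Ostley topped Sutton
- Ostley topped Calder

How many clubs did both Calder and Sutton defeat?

Calder beat: no one.
Sutton beat: Calder, Harlow.
No one was beaten by both.

0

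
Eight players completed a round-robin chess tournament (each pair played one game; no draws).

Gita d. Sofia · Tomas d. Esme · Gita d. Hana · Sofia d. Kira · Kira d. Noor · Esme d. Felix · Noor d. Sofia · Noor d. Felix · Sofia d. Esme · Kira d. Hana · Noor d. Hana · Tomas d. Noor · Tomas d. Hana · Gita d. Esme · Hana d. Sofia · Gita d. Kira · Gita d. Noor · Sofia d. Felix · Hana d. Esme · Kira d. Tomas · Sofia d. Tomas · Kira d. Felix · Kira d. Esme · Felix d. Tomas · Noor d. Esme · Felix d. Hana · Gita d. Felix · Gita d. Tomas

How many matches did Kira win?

Kira's results: beat Esme, Hana, Noor, Felix, Tomas; lost to Sofia, Gita.
That is 5 wins.

5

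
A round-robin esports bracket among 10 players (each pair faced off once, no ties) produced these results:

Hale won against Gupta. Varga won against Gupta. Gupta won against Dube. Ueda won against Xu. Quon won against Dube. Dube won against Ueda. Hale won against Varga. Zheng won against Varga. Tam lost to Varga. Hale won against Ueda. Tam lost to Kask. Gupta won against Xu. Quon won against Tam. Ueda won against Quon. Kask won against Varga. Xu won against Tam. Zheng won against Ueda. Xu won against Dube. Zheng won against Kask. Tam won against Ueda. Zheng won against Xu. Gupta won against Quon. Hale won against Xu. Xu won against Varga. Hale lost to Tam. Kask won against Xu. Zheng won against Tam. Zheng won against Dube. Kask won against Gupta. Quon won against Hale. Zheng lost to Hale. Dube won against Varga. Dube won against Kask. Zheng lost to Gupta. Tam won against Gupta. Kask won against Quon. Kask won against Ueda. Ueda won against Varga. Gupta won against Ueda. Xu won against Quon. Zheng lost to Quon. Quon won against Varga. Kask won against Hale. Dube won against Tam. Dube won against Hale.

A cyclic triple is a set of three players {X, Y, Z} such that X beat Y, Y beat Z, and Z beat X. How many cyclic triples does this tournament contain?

31

Win totals: Varga 2, Tam 3, Kask 7, Xu 4, Ueda 3, Hale 5, Zheng 6, Dube 5, Quon 5, Gupta 5.
A player with w wins dominates both others in C(w,2) triples; summing gives 1 + 3 + 21 + 6 + 3 + 10 + 15 + 10 + 10 + 10 = 89 transitive triples.
Total triples C(10,3) = 120, so cyclic triples = 120 − 89 = 31.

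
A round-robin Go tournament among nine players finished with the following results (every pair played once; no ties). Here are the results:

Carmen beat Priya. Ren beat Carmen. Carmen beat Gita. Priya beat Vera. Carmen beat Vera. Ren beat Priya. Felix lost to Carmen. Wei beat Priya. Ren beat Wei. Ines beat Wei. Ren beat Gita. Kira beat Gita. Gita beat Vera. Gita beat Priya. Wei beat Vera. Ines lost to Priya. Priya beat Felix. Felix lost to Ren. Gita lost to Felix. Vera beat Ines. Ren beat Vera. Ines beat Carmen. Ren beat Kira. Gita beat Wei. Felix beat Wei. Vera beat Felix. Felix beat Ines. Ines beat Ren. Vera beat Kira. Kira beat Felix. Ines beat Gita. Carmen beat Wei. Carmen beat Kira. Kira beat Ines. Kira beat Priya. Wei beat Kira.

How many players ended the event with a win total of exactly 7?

Win totals: Wei 3, Felix 3, Vera 3, Carmen 6, Gita 3, Priya 3, Ines 4, Ren 7, Kira 4.
Exactly 7: Ren — 1 player.

1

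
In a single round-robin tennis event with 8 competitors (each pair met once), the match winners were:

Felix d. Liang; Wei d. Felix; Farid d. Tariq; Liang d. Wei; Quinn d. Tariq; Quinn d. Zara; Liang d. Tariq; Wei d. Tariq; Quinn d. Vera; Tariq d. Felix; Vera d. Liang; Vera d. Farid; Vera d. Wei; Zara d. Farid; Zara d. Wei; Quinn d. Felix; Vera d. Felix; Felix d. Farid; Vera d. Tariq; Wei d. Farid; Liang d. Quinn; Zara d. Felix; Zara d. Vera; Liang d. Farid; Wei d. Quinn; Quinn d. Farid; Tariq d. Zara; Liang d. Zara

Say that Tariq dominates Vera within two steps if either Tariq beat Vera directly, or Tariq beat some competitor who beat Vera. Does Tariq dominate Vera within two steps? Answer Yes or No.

Tariq did not beat Vera directly.
Tariq beat Zara, Felix. Of those, Zara beat Vera.

Yes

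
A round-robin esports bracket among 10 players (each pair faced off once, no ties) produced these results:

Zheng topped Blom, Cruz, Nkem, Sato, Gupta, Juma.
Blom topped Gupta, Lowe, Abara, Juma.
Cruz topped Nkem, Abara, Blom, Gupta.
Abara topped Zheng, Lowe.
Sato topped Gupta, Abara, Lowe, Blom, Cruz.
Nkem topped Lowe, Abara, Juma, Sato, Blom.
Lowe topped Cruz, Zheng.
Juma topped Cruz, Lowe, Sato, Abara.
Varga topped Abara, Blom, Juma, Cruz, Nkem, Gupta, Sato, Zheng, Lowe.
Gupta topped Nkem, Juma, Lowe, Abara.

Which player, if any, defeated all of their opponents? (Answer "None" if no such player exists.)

Varga

Varga has 9 wins out of 9 opponents — a perfect record.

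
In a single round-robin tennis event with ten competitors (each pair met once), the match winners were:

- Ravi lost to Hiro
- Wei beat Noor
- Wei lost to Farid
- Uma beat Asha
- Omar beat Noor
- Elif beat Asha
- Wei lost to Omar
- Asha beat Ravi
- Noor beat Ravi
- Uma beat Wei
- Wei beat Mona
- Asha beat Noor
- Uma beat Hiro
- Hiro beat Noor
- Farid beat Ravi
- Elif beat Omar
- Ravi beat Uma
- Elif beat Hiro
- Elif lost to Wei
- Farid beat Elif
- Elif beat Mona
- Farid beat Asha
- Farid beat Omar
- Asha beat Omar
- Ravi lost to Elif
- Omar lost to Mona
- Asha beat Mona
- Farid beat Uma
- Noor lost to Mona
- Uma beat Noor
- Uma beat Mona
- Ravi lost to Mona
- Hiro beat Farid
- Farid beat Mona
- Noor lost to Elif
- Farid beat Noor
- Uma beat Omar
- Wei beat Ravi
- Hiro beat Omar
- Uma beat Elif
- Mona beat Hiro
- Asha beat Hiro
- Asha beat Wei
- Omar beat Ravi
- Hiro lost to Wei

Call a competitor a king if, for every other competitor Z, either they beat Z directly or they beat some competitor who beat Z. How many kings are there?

Noor cannot reach Elif, Farid, Mona, Wei, Hiro, Omar, Asha in two steps.
Elif reaches everyone (king).
Farid reaches everyone (king).
Mona cannot reach Elif, Asha in two steps.
Wei reaches everyone (king).
Uma reaches everyone (king).
Hiro reaches everyone (king).
Omar cannot reach Farid, Asha in two steps.
Ravi cannot reach Farid in two steps.
Asha reaches everyone (king).
Kings: Elif, Farid, Wei, Uma, Hiro, Asha — 6.

6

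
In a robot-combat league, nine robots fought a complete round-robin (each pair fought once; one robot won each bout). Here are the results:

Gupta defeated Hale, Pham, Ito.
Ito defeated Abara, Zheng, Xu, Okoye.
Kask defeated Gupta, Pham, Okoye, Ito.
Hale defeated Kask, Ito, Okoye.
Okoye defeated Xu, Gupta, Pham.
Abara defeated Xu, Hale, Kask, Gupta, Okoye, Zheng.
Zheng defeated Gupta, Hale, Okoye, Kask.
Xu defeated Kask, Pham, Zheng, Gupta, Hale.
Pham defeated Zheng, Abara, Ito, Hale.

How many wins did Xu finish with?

5

Xu's results: beat Pham, Kask, Gupta, Hale, Zheng; lost to Ito, Abara, Okoye.
That is 5 wins.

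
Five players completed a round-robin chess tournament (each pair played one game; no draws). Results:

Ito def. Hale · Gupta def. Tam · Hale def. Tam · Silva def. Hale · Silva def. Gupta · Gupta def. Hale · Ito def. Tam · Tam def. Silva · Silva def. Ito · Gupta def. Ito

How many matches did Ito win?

2

Ito's results: beat Hale, Tam; lost to Gupta, Silva.
That is 2 wins.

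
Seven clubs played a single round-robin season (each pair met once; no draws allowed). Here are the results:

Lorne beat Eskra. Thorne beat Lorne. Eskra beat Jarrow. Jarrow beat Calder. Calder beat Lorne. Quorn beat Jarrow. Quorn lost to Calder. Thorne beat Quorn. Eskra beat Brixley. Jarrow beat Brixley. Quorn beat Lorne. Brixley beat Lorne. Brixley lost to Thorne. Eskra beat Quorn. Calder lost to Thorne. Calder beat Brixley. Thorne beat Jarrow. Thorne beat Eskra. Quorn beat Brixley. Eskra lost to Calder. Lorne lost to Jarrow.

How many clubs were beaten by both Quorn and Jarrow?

Quorn beat: Brixley, Lorne, Jarrow.
Jarrow beat: Brixley, Calder, Lorne.
Both beat: Brixley, Lorne — 2.

2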